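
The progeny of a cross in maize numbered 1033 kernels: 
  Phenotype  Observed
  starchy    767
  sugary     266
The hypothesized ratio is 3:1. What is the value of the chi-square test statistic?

0.310

Expected counts for N = 1033 under a 3:1 ratio (total parts = 4):
  starchy: 1033 × 3/4 = 774.75
  sugary: 1033 × 1/4 = 258.25
χ² = Σ (O − E)² / E
  starchy: (767 − 774.75)² / 774.75 = 0.0775
  sugary: (266 − 258.25)² / 258.25 = 0.2326
χ² = 0.0775 + 0.2326 = 0.3101 ≈ 0.310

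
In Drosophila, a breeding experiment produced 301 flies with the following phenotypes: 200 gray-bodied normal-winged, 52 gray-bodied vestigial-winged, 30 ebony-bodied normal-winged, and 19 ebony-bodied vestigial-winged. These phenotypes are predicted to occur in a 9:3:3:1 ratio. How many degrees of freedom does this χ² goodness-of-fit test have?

3

A goodness-of-fit test with 4 phenotype classes has df = 4 − 1 = 3.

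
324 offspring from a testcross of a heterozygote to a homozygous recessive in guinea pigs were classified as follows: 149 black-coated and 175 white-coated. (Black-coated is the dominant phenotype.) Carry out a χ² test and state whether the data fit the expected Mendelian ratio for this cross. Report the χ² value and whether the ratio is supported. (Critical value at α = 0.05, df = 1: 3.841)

A testcross of a heterozygote (Aa × aa) gives a 1:1 phenotypic ratio.
Under the 1:1 hypothesis (Σ ratio = 2, N = 324):
  black-coated: 324 × 1/2 = 162
  white-coated: 324 × 1/2 = 162
χ² = Σ (O − E)² / E
  black-coated: (149 − 162)² / 162 = 1.0432
  white-coated: (175 − 162)² / 162 = 1.0432
χ² = 1.0432 + 1.0432 = 2.0864 ≈ 2.086
Degrees of freedom = 2 − 1 = 1; critical value at α = 0.05 is 3.841.
Since 2.086 < 3.841, we fail to reject the null hypothesis — the data are consistent with the 1:1 ratio.

2.086; consistent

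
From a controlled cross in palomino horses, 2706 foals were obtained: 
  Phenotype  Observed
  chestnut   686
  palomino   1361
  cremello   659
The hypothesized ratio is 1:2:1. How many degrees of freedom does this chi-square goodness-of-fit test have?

2

A goodness-of-fit test with 3 phenotype classes has df = 3 − 1 = 2.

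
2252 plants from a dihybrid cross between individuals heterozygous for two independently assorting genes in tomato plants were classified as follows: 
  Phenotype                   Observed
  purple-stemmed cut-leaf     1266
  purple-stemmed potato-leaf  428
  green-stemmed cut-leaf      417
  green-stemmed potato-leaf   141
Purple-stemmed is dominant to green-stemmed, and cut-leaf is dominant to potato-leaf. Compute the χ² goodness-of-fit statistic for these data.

A dihybrid F₂ with independent assortment and complete dominance at both loci gives a 9:3:3:1 phenotypic ratio.
Expected counts for N = 2252 under a 9:3:3:1 ratio (total parts = 16):
  purple-stemmed cut-leaf: 2252 × 9/16 = 1266.75
  purple-stemmed potato-leaf: 2252 × 3/16 = 422.25
  green-stemmed cut-leaf: 2252 × 3/16 = 422.25
  green-stemmed potato-leaf: 2252 × 1/16 = 140.75
χ² = Σ (O − E)² / E
  purple-stemmed cut-leaf: (1266 − 1266.75)² / 1266.75 = 0.0004
  purple-stemmed potato-leaf: (428 − 422.25)² / 422.25 = 0.0783
  green-stemmed cut-leaf: (417 − 422.25)² / 422.25 = 0.0653
  green-stemmed potato-leaf: (141 − 140.75)² / 140.75 = 0.0004
χ² = 0.0004 + 0.0783 + 0.0653 + 0.0004 = 0.1444 ≈ 0.144

0.144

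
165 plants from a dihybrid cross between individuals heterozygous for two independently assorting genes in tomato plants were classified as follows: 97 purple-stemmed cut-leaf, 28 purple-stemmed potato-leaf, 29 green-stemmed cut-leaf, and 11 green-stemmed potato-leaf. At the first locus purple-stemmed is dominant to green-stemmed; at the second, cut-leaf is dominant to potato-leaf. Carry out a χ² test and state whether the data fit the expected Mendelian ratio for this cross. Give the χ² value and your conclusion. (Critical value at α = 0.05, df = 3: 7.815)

0.635; consistent

A dihybrid F₂ with independent assortment and complete dominance at both loci gives a 9:3:3:1 phenotypic ratio.
The 9:3:3:1 ratio has 16 parts, so with N = 165 the expected counts are:
  purple-stemmed cut-leaf: 165 × 9/16 = 92.8125
  purple-stemmed potato-leaf: 165 × 3/16 = 30.9375
  green-stemmed cut-leaf: 165 × 3/16 = 30.9375
  green-stemmed potato-leaf: 165 × 1/16 = 10.3125
χ² = Σ (O − E)² / E
  purple-stemmed cut-leaf: (97 − 92.8125)² / 92.8125 = 0.1889
  purple-stemmed potato-leaf: (28 − 30.9375)² / 30.9375 = 0.2789
  green-stemmed cut-leaf: (29 − 30.9375)² / 30.9375 = 0.1213
  green-stemmed potato-leaf: (11 − 10.3125)² / 10.3125 = 0.0458
χ² = 0.1889 + 0.2789 + 0.1213 + 0.0458 = 0.6349 ≈ 0.635
Degrees of freedom = 4 − 1 = 3; critical value at α = 0.05 is 7.815.
Since 0.635 < 7.815, we fail to reject the null hypothesis — the data are consistent with the 9:3:3:1 ratio.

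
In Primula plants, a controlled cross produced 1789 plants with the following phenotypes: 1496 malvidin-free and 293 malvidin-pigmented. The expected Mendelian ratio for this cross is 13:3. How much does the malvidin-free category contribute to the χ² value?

1.239

The 13:3 ratio has 16 parts, so with N = 1789 the expected counts are:
  malvidin-free: 1789 × 13/16 = 1453.5625
  malvidin-pigmented: 1789 × 3/16 = 335.4375
Contribution of malvidin-free: (1496 − 1453.5625)² / 1453.5625 = 1.2390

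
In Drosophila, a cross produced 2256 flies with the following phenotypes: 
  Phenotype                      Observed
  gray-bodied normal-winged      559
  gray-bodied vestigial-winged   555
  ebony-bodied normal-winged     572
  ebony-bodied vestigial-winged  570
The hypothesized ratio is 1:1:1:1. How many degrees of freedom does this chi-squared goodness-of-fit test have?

A goodness-of-fit test with 4 phenotype classes has df = 4 − 1 = 3.

3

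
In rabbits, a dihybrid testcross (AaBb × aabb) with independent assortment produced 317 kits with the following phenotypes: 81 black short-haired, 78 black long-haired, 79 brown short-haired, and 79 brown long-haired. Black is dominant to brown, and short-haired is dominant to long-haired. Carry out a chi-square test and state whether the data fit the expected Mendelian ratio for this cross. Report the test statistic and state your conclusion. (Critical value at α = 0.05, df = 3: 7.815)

0.060; consistent

A dihybrid testcross with independent assortment gives a 1:1:1:1 ratio.
Total ratio parts = 4. Expected numbers out of 317:
  black short-haired: 317 × 1/4 = 79.25
  black long-haired: 317 × 1/4 = 79.25
  brown short-haired: 317 × 1/4 = 79.25
  brown long-haired: 317 × 1/4 = 79.25
χ² = Σ (O − E)² / E
  black short-haired: (81 − 79.25)² / 79.25 = 0.0386
  black long-haired: (78 − 79.25)² / 79.25 = 0.0197
  brown short-haired: (79 − 79.25)² / 79.25 = 0.0008
  brown long-haired: (79 − 79.25)² / 79.25 = 0.0008
χ² = 0.0386 + 0.0197 + 0.0008 + 0.0008 = 0.0599 ≈ 0.060
Degrees of freedom = 4 − 1 = 3; critical value at α = 0.05 is 7.815.
Since 0.060 < 7.815, we fail to reject the null hypothesis — the data are consistent with the 1:1:1:1 ratio.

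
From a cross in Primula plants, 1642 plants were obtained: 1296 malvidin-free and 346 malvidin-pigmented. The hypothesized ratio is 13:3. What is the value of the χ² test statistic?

Expected counts for N = 1642 under a 13:3 ratio (total parts = 16):
  malvidin-free: 1642 × 13/16 = 1334.125
  malvidin-pigmented: 1642 × 3/16 = 307.875
χ² = Σ (O − E)² / E
  malvidin-free: (1296 − 1334.125)² / 1334.125 = 1.0895
  malvidin-pigmented: (346 − 307.875)² / 307.875 = 4.7211
χ² = 1.0895 + 4.7211 = 5.8106 ≈ 5.811

5.811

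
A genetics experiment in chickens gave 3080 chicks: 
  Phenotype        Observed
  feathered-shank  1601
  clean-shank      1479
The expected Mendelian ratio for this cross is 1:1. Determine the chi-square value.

4.832

Under the 1:1 hypothesis (Σ ratio = 2, N = 3080):
  feathered-shank: 3080 × 1/2 = 1540
  clean-shank: 3080 × 1/2 = 1540
χ² = Σ (O − E)² / E
  feathered-shank: (1601 − 1540)² / 1540 = 2.4162
  clean-shank: (1479 − 1540)² / 1540 = 2.4162
χ² = 2.4162 + 2.4162 = 4.8324 ≈ 4.832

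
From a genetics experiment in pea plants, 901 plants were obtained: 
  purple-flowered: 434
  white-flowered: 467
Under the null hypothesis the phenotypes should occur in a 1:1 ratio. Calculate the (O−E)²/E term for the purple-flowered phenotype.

0.604

The 1:1 ratio has 2 parts, so with N = 901 the expected counts are:
  purple-flowered: 901 × 1/2 = 450.5
  white-flowered: 901 × 1/2 = 450.5
Contribution of purple-flowered: (434 − 450.5)² / 450.5 = 0.6043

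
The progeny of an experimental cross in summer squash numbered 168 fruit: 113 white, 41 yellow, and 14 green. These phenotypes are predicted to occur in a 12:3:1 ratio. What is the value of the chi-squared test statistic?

Total ratio parts = 16. Expected numbers out of 168:
  white: 168 × 12/16 = 126
  yellow: 168 × 3/16 = 31.5
  green: 168 × 1/16 = 10.5
χ² = Σ (O − E)² / E
  white: (113 − 126)² / 126 = 1.3413
  yellow: (41 − 31.5)² / 31.5 = 2.8651
  green: (14 − 10.5)² / 10.5 = 1.1667
χ² = 1.3413 + 2.8651 + 1.1667 = 5.3731 ≈ 5.373

5.373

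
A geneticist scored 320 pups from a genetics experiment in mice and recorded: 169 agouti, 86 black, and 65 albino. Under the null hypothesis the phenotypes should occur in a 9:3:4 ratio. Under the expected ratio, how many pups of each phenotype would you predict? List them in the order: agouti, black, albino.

180, 60, 80

Expected counts for N = 320 under a 9:3:4 ratio (total parts = 16):
  agouti: 320 × 9/16 = 180
  black: 320 × 3/16 = 60
  albino: 320 × 4/16 = 80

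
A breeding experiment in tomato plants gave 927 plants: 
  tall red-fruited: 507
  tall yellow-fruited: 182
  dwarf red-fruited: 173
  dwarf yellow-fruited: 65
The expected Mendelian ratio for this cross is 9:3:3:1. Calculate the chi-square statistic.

1.650

Total ratio parts = 16. Expected numbers out of 927:
  tall red-fruited: 927 × 9/16 = 521.4375
  tall yellow-fruited: 927 × 3/16 = 173.8125
  dwarf red-fruited: 927 × 3/16 = 173.8125
  dwarf yellow-fruited: 927 × 1/16 = 57.9375
χ² = Σ (O − E)² / E
  tall red-fruited: (507 − 521.4375)² / 521.4375 = 0.3997
  tall yellow-fruited: (182 − 173.8125)² / 173.8125 = 0.3857
  dwarf red-fruited: (173 − 173.8125)² / 173.8125 = 0.0038
  dwarf yellow-fruited: (65 − 57.9375)² / 57.9375 = 0.8609
χ² = 0.3997 + 0.3857 + 0.0038 + 0.8609 = 1.6501 ≈ 1.650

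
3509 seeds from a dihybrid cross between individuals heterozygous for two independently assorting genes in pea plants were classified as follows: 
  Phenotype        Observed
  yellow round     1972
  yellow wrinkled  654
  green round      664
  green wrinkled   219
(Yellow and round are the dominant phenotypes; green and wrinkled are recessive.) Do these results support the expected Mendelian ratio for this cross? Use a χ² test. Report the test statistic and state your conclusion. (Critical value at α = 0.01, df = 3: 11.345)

A dihybrid F₂ with independent assortment and complete dominance at both loci gives a 9:3:3:1 phenotypic ratio.
Under the 9:3:3:1 hypothesis (Σ ratio = 16, N = 3509):
  yellow round: 3509 × 9/16 = 1973.8125
  yellow wrinkled: 3509 × 3/16 = 657.9375
  green round: 3509 × 3/16 = 657.9375
  green wrinkled: 3509 × 1/16 = 219.3125
χ² = Σ (O − E)² / E
  yellow round: (1972 − 1973.8125)² / 1973.8125 = 0.0017
  yellow wrinkled: (654 − 657.9375)² / 657.9375 = 0.0236
  green round: (664 − 657.9375)² / 657.9375 = 0.0559
  green wrinkled: (219 − 219.3125)² / 219.3125 = 0.0004
χ² = 0.0017 + 0.0236 + 0.0559 + 0.0004 = 0.0816 ≈ 0.082
Degrees of freedom = 4 − 1 = 3; critical value at α = 0.01 is 11.345.
Since 0.082 < 11.345, we fail to reject the null hypothesis — the data are consistent with the 9:3:3:1 ratio.

0.082; consistent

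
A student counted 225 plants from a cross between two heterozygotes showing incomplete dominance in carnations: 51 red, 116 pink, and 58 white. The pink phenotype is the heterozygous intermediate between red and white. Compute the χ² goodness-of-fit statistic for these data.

0.653

With incomplete dominance, a heterozygote × heterozygote cross gives a 1:2:1 phenotypic ratio.
The 1:2:1 ratio has 4 parts, so with N = 225 the expected counts are:
  red: 225 × 1/4 = 56.25
  pink: 225 × 2/4 = 112.5
  white: 225 × 1/4 = 56.25
χ² = Σ (O − E)² / E
  red: (51 − 56.25)² / 56.25 = 0.4900
  pink: (116 − 112.5)² / 112.5 = 0.1089
  white: (58 − 56.25)² / 56.25 = 0.0544
χ² = 0.4900 + 0.1089 + 0.0544 = 0.6533 ≈ 0.653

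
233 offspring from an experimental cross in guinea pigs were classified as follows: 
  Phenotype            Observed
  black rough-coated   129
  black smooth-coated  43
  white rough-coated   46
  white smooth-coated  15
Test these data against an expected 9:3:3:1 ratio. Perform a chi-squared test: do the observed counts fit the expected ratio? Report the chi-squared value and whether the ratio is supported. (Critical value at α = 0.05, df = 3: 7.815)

Under the 9:3:3:1 hypothesis (Σ ratio = 16, N = 233):
  black rough-coated: 233 × 9/16 = 131.0625
  black smooth-coated: 233 × 3/16 = 43.6875
  white rough-coated: 233 × 3/16 = 43.6875
  white smooth-coated: 233 × 1/16 = 14.5625
χ² = Σ (O − E)² / E
  black rough-coated: (129 − 131.0625)² / 131.0625 = 0.0325
  black smooth-coated: (43 − 43.6875)² / 43.6875 = 0.0108
  white rough-coated: (46 − 43.6875)² / 43.6875 = 0.1224
  white smooth-coated: (15 − 14.5625)² / 14.5625 = 0.0131
χ² = 0.0325 + 0.0108 + 0.1224 + 0.0131 = 0.1788 ≈ 0.179
Degrees of freedom = 4 − 1 = 3; critical value at α = 0.05 is 7.815.
Since 0.179 < 7.815, we fail to reject the null hypothesis — the data are consistent with the 9:3:3:1 ratio.

0.179; consistent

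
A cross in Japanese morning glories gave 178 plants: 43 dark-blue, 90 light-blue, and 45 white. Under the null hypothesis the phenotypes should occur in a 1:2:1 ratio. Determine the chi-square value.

Expected counts for N = 178 under a 1:2:1 ratio (total parts = 4):
  dark-blue: 178 × 1/4 = 44.5
  light-blue: 178 × 2/4 = 89
  white: 178 × 1/4 = 44.5
χ² = Σ (O − E)² / E
  dark-blue: (43 − 44.5)² / 44.5 = 0.0506
  light-blue: (90 − 89)² / 89 = 0.0112
  white: (45 − 44.5)² / 44.5 = 0.0056
χ² = 0.0506 + 0.0112 + 0.0056 = 0.0674 ≈ 0.067

0.067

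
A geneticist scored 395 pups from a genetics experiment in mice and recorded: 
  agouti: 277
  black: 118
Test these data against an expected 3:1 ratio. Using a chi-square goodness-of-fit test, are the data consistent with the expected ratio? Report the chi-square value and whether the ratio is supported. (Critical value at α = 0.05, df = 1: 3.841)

Expected counts for N = 395 under a 3:1 ratio (total parts = 4):
  agouti: 395 × 3/4 = 296.25
  black: 395 × 1/4 = 98.75
χ² = Σ (O − E)² / E
  agouti: (277 − 296.25)² / 296.25 = 1.2508
  black: (118 − 98.75)² / 98.75 = 3.7525
χ² = 1.2508 + 3.7525 = 5.0033 ≈ 5.003
Degrees of freedom = 2 − 1 = 1; critical value at α = 0.05 is 3.841.
Since 5.003 > 3.841, we reject the null hypothesis — the data do not fit the 3:1 ratio.

5.003; not consistent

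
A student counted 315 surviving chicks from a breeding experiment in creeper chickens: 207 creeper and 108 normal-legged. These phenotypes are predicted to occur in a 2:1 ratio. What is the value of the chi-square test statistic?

The 2:1 ratio has 3 parts, so with N = 315 the expected counts are:
  creeper: 315 × 2/3 = 210
  normal-legged: 315 × 1/3 = 105
χ² = Σ (O − E)² / E
  creeper: (207 − 210)² / 210 = 0.0429
  normal-legged: (108 − 105)² / 105 = 0.0857
χ² = 0.0429 + 0.0857 = 0.1286 ≈ 0.129

0.129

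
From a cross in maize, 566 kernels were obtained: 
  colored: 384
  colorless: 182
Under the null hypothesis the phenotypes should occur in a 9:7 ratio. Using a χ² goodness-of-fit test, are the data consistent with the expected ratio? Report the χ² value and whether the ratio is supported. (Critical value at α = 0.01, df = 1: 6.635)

30.919; not consistent

Expected counts for N = 566 under a 9:7 ratio (total parts = 16):
  colored: 566 × 9/16 = 318.375
  colorless: 566 × 7/16 = 247.625
χ² = Σ (O − E)² / E
  colored: (384 − 318.375)² / 318.375 = 13.5269
  colorless: (182 − 247.625)² / 247.625 = 17.3918
χ² = 13.5269 + 17.3918 = 30.9187 ≈ 30.919
Degrees of freedom = 2 − 1 = 1; critical value at α = 0.01 is 6.635.
Since 30.919 > 6.635, we reject the null hypothesis — the data do not fit the 9:7 ratio.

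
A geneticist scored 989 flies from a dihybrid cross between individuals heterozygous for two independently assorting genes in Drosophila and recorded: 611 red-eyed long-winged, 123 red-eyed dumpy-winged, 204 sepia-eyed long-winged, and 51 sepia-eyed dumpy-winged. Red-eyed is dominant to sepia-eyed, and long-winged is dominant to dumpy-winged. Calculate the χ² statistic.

30.148

A dihybrid F₂ with independent assortment and complete dominance at both loci gives a 9:3:3:1 phenotypic ratio.
Under the 9:3:3:1 hypothesis (Σ ratio = 16, N = 989):
  red-eyed long-winged: 989 × 9/16 = 556.3125
  red-eyed dumpy-winged: 989 × 3/16 = 185.4375
  sepia-eyed long-winged: 989 × 3/16 = 185.4375
  sepia-eyed dumpy-winged: 989 × 1/16 = 61.8125
χ² = Σ (O − E)² / E
  red-eyed long-winged: (611 − 556.3125)² / 556.3125 = 5.3760
  red-eyed dumpy-winged: (123 − 185.4375)² / 185.4375 = 21.0229
  sepia-eyed long-winged: (204 − 185.4375)² / 185.4375 = 1.8581
  sepia-eyed dumpy-winged: (51 − 61.8125)² / 61.8125 = 1.8914
χ² = 5.3760 + 21.0229 + 1.8581 + 1.8914 = 30.1484 ≈ 30.148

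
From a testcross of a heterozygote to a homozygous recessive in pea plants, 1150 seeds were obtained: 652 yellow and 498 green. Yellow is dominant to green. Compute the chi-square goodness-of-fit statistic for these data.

A testcross of a heterozygote (Aa × aa) gives a 1:1 phenotypic ratio.
The 1:1 ratio has 2 parts, so with N = 1150 the expected counts are:
  yellow: 1150 × 1/2 = 575
  green: 1150 × 1/2 = 575
χ² = Σ (O − E)² / E
  yellow: (652 − 575)² / 575 = 10.3113
  green: (498 − 575)² / 575 = 10.3113
χ² = 10.3113 + 10.3113 = 20.6226 ≈ 20.623

20.623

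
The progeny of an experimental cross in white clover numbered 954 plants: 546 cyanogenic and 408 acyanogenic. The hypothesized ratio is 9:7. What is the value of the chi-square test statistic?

0.374

Expected counts for N = 954 under a 9:7 ratio (total parts = 16):
  cyanogenic: 954 × 9/16 = 536.625
  acyanogenic: 954 × 7/16 = 417.375
χ² = Σ (O − E)² / E
  cyanogenic: (546 − 536.625)² / 536.625 = 0.1638
  acyanogenic: (408 − 417.375)² / 417.375 = 0.2106
χ² = 0.1638 + 0.2106 = 0.3744 ≈ 0.374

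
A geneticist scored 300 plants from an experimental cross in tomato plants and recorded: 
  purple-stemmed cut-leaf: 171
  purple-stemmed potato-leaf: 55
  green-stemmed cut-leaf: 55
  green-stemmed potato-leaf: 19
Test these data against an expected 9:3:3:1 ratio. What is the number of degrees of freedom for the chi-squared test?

A goodness-of-fit test with 4 phenotype classes has df = 4 − 1 = 3.

3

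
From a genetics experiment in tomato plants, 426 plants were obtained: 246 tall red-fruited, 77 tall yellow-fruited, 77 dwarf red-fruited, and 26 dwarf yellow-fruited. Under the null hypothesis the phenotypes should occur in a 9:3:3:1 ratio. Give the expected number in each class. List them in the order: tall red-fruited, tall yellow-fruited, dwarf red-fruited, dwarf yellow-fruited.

239.625, 79.875, 79.875, 26.625

Under the 9:3:3:1 hypothesis (Σ ratio = 16, N = 426):
  tall red-fruited: 426 × 9/16 = 239.625
  tall yellow-fruited: 426 × 3/16 = 79.875
  dwarf red-fruited: 426 × 3/16 = 79.875
  dwarf yellow-fruited: 426 × 1/16 = 26.625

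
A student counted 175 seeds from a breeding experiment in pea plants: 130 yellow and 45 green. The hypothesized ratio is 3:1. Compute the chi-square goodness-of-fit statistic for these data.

0.048

Under the 3:1 hypothesis (Σ ratio = 4, N = 175):
  yellow: 175 × 3/4 = 131.25
  green: 175 × 1/4 = 43.75
χ² = Σ (O − E)² / E
  yellow: (130 − 131.25)² / 131.25 = 0.0119
  green: (45 − 43.75)² / 43.75 = 0.0357
χ² = 0.0119 + 0.0357 = 0.0476 ≈ 0.048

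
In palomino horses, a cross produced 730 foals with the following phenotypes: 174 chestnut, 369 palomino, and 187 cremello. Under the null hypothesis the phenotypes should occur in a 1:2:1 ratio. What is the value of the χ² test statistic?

0.551

Total ratio parts = 4. Expected numbers out of 730:
  chestnut: 730 × 1/4 = 182.5
  palomino: 730 × 2/4 = 365
  cremello: 730 × 1/4 = 182.5
χ² = Σ (O − E)² / E
  chestnut: (174 − 182.5)² / 182.5 = 0.3959
  palomino: (369 − 365)² / 365 = 0.0438
  cremello: (187 − 182.5)² / 182.5 = 0.1110
χ² = 0.3959 + 0.0438 + 0.1110 = 0.5507 ≈ 0.551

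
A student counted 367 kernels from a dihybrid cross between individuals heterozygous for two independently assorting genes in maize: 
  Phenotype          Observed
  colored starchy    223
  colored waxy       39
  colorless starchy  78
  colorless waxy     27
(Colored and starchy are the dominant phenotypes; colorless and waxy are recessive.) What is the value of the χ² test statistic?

16.191

A dihybrid F₂ with independent assortment and complete dominance at both loci gives a 9:3:3:1 phenotypic ratio.
The 9:3:3:1 ratio has 16 parts, so with N = 367 the expected counts are:
  colored starchy: 367 × 9/16 = 206.4375
  colored waxy: 367 × 3/16 = 68.8125
  colorless starchy: 367 × 3/16 = 68.8125
  colorless waxy: 367 × 1/16 = 22.9375
χ² = Σ (O − E)² / E
  colored starchy: (223 − 206.4375)² / 206.4375 = 1.3288
  colored waxy: (39 − 68.8125)² / 68.8125 = 12.9160
  colorless starchy: (78 − 68.8125)² / 68.8125 = 1.2267
  colorless waxy: (27 − 22.9375)² / 22.9375 = 0.7195
χ² = 1.3288 + 12.9160 + 1.2267 + 0.7195 = 16.191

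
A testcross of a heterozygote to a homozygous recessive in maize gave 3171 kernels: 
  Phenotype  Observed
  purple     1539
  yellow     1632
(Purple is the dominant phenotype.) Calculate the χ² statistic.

A testcross of a heterozygote (Aa × aa) gives a 1:1 phenotypic ratio.
Expected counts for N = 3171 under a 1:1 ratio (total parts = 2):
  purple: 3171 × 1/2 = 1585.5
  yellow: 3171 × 1/2 = 1585.5
χ² = Σ (O − E)² / E
  purple: (1539 − 1585.5)² / 1585.5 = 1.3638
  yellow: (1632 − 1585.5)² / 1585.5 = 1.3638
χ² = 1.3638 + 1.3638 = 2.7276 ≈ 2.728

2.728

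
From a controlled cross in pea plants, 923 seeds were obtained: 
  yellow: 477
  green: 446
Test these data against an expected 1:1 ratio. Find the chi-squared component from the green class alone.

Total ratio parts = 2. Expected numbers out of 923:
  yellow: 923 × 1/2 = 461.5
  green: 923 × 1/2 = 461.5
Contribution of green: (446 − 461.5)² / 461.5 = 0.5206

0.521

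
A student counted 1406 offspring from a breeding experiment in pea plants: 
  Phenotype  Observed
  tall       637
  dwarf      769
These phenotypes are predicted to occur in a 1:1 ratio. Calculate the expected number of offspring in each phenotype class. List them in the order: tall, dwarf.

Total ratio parts = 2. Expected numbers out of 1406:
  tall: 1406 × 1/2 = 703
  dwarf: 1406 × 1/2 = 703

703, 703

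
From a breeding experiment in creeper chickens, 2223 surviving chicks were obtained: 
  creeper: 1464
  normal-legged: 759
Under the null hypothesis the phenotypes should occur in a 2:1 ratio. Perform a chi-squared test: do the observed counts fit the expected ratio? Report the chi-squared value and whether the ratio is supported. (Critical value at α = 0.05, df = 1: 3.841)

0.656; consistent

Expected counts for N = 2223 under a 2:1 ratio (total parts = 3):
  creeper: 2223 × 2/3 = 1482
  normal-legged: 2223 × 1/3 = 741
χ² = Σ (O − E)² / E
  creeper: (1464 − 1482)² / 1482 = 0.2186
  normal-legged: (759 − 741)² / 741 = 0.4372
χ² = 0.2186 + 0.4372 = 0.6558 ≈ 0.656
Degrees of freedom = 2 − 1 = 1; critical value at α = 0.05 is 3.841.
Since 0.656 < 3.841, we fail to reject the null hypothesis — the data are consistent with the 2:1 ratio.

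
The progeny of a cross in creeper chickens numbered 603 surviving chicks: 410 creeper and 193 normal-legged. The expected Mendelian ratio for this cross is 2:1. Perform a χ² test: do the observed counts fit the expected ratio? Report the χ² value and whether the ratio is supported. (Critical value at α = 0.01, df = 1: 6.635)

The 2:1 ratio has 3 parts, so with N = 603 the expected counts are:
  creeper: 603 × 2/3 = 402
  normal-legged: 603 × 1/3 = 201
χ² = Σ (O − E)² / E
  creeper: (410 − 402)² / 402 = 0.1592
  normal-legged: (193 − 201)² / 201 = 0.3184
χ² = 0.1592 + 0.3184 = 0.4776 ≈ 0.478
Degrees of freedom = 2 − 1 = 1; critical value at α = 0.01 is 6.635.
Since 0.478 < 6.635, we fail to reject the null hypothesis — the data are consistent with the 2:1 ratio.

0.478; consistent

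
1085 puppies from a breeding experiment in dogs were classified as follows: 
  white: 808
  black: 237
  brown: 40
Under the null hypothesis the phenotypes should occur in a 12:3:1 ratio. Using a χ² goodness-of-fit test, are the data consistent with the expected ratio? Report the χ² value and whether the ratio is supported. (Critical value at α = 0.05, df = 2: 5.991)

Total ratio parts = 16. Expected numbers out of 1085:
  white: 1085 × 12/16 = 813.75
  black: 1085 × 3/16 = 203.4375
  brown: 1085 × 1/16 = 67.8125
χ² = Σ (O − E)² / E
  white: (808 − 813.75)² / 813.75 = 0.0406
  black: (237 − 203.4375)² / 203.4375 = 5.5370
  brown: (40 − 67.8125)² / 67.8125 = 11.4070
χ² = 0.0406 + 5.5370 + 11.4070 = 16.9846 ≈ 16.985
Degrees of freedom = 3 − 1 = 2; critical value at α = 0.05 is 5.991.
Since 16.985 > 5.991, we reject the null hypothesis — the data do not fit the 12:3:1 ratio.

16.985; not consistent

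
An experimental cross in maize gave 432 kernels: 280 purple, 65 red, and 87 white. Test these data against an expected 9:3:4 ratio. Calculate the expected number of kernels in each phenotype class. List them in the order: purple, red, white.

Expected counts for N = 432 under a 9:3:4 ratio (total parts = 16):
  purple: 432 × 9/16 = 243
  red: 432 × 3/16 = 81
  white: 432 × 4/16 = 108

243, 81, 108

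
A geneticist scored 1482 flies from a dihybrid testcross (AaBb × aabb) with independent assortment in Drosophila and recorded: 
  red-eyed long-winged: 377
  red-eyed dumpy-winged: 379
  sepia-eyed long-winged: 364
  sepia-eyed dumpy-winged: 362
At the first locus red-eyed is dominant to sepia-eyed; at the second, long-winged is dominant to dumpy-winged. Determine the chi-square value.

A dihybrid testcross with independent assortment gives a 1:1:1:1 ratio.
Under the 1:1:1:1 hypothesis (Σ ratio = 4, N = 1482):
  red-eyed long-winged: 1482 × 1/4 = 370.5
  red-eyed dumpy-winged: 1482 × 1/4 = 370.5
  sepia-eyed long-winged: 1482 × 1/4 = 370.5
  sepia-eyed dumpy-winged: 1482 × 1/4 = 370.5
χ² = Σ (O − E)² / E
  red-eyed long-winged: (377 − 370.5)² / 370.5 = 0.1140
  red-eyed dumpy-winged: (379 − 370.5)² / 370.5 = 0.1950
  sepia-eyed long-winged: (364 − 370.5)² / 370.5 = 0.1140
  sepia-eyed dumpy-winged: (362 − 370.5)² / 370.5 = 0.1950
χ² = 0.1140 + 0.1950 + 0.1140 + 0.1950 = 0.618

0.618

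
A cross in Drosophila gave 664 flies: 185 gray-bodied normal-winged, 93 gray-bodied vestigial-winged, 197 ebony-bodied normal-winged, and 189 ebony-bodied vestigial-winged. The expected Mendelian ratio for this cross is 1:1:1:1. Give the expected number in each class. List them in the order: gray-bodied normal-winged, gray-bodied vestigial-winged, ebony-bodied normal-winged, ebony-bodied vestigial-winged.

166, 166, 166, 166

Under the 1:1:1:1 hypothesis (Σ ratio = 4, N = 664):
  gray-bodied normal-winged: 664 × 1/4 = 166
  gray-bodied vestigial-winged: 664 × 1/4 = 166
  ebony-bodied normal-winged: 664 × 1/4 = 166
  ebony-bodied vestigial-winged: 664 × 1/4 = 166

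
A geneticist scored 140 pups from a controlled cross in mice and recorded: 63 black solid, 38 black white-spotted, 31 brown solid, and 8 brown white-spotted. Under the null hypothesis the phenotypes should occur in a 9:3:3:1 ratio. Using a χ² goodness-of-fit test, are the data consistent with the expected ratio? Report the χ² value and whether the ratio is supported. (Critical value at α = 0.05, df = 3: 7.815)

9.333; not consistent

Expected counts for N = 140 under a 9:3:3:1 ratio (total parts = 16):
  black solid: 140 × 9/16 = 78.75
  black white-spotted: 140 × 3/16 = 26.25
  brown solid: 140 × 3/16 = 26.25
  brown white-spotted: 140 × 1/16 = 8.75
χ² = Σ (O − E)² / E
  black solid: (63 − 78.75)² / 78.75 = 3.1500
  black white-spotted: (38 − 26.25)² / 26.25 = 5.2595
  brown solid: (31 − 26.25)² / 26.25 = 0.8595
  brown white-spotted: (8 − 8.75)² / 8.75 = 0.0643
χ² = 3.1500 + 5.2595 + 0.8595 + 0.0643 = 9.3333 ≈ 9.333
Degrees of freedom = 4 − 1 = 3; critical value at α = 0.05 is 7.815.
Since 9.333 > 7.815, we reject the null hypothesis — the data do not fit the 9:3:3:1 ratio.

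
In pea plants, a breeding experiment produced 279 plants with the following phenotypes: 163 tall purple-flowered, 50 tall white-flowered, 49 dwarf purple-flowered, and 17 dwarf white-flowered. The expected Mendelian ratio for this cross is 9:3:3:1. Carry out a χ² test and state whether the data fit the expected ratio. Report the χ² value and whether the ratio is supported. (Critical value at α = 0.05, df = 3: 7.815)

0.557; consistent

The 9:3:3:1 ratio has 16 parts, so with N = 279 the expected counts are:
  tall purple-flowered: 279 × 9/16 = 156.9375
  tall white-flowered: 279 × 3/16 = 52.3125
  dwarf purple-flowered: 279 × 3/16 = 52.3125
  dwarf white-flowered: 279 × 1/16 = 17.4375
χ² = Σ (O − E)² / E
  tall purple-flowered: (163 − 156.9375)² / 156.9375 = 0.2342
  tall white-flowered: (50 − 52.3125)² / 52.3125 = 0.1022
  dwarf purple-flowered: (49 − 52.3125)² / 52.3125 = 0.2098
  dwarf white-flowered: (17 − 17.4375)² / 17.4375 = 0.0110
χ² = 0.2342 + 0.1022 + 0.2098 + 0.0110 = 0.5572 ≈ 0.557
Degrees of freedom = 4 − 1 = 3; critical value at α = 0.05 is 7.815.
Since 0.557 < 7.815, we fail to reject the null hypothesis — the data are consistent with the 9:3:3:1 ratio.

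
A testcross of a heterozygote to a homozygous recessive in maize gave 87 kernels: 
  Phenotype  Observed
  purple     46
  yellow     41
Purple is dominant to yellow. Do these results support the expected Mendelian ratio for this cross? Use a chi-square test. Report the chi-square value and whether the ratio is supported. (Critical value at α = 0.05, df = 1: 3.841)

0.287; consistent

A testcross of a heterozygote (Aa × aa) gives a 1:1 phenotypic ratio.
Under the 1:1 hypothesis (Σ ratio = 2, N = 87):
  purple: 87 × 1/2 = 43.5
  yellow: 87 × 1/2 = 43.5
χ² = Σ (O − E)² / E
  purple: (46 − 43.5)² / 43.5 = 0.1437
  yellow: (41 − 43.5)² / 43.5 = 0.1437
χ² = 0.1437 + 0.1437 = 0.2874 ≈ 0.287
Degrees of freedom = 2 − 1 = 1; critical value at α = 0.05 is 3.841.
Since 0.287 < 3.841, we fail to reject the null hypothesis — the data are consistent with the 1:1 ratio.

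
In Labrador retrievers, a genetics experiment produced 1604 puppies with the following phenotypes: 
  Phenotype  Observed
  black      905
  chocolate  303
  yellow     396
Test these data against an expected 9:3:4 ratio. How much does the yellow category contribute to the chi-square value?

0.062

Under the 9:3:4 hypothesis (Σ ratio = 16, N = 1604):
  black: 1604 × 9/16 = 902.25
  chocolate: 1604 × 3/16 = 300.75
  yellow: 1604 × 4/16 = 401
Contribution of yellow: (396 − 401)² / 401 = 0.0623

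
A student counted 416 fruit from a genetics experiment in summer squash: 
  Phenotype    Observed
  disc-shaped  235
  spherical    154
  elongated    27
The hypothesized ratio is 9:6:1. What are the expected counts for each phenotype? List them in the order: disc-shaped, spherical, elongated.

Under the 9:6:1 hypothesis (Σ ratio = 16, N = 416):
  disc-shaped: 416 × 9/16 = 234
  spherical: 416 × 6/16 = 156
  elongated: 416 × 1/16 = 26

234, 156, 26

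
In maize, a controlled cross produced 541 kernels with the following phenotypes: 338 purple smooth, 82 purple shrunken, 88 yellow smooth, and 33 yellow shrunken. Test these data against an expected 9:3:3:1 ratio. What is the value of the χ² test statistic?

9.253

Expected counts for N = 541 under a 9:3:3:1 ratio (total parts = 16):
  purple smooth: 541 × 9/16 = 304.3125
  purple shrunken: 541 × 3/16 = 101.4375
  yellow smooth: 541 × 3/16 = 101.4375
  yellow shrunken: 541 × 1/16 = 33.8125
χ² = Σ (O − E)² / E
  purple smooth: (338 − 304.3125)² / 304.3125 = 3.7292
  purple shrunken: (82 − 101.4375)² / 101.4375 = 3.7246
  yellow smooth: (88 − 101.4375)² / 101.4375 = 1.7801
  yellow shrunken: (33 − 33.8125)² / 33.8125 = 0.0195
χ² = 3.7292 + 3.7246 + 1.7801 + 0.0195 = 9.2534 ≈ 9.253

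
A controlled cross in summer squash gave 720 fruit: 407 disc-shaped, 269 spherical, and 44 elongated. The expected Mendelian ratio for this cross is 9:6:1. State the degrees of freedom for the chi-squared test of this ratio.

2

A goodness-of-fit test with 3 phenotype classes has df = 3 − 1 = 2.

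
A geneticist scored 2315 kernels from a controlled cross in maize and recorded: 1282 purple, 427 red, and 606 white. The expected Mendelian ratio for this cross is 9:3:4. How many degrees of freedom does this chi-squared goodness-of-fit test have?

A goodness-of-fit test with 3 phenotype classes has df = 3 − 1 = 2.

2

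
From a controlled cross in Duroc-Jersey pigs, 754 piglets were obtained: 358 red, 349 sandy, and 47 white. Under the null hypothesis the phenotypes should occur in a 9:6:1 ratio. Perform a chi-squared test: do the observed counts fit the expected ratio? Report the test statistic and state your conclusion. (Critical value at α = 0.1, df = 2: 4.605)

The 9:6:1 ratio has 16 parts, so with N = 754 the expected counts are:
  red: 754 × 9/16 = 424.125
  sandy: 754 × 6/16 = 282.75
  white: 754 × 1/16 = 47.125
χ² = Σ (O − E)² / E
  red: (358 − 424.125)² / 424.125 = 10.3095
  sandy: (349 − 282.75)² / 282.75 = 15.5228
  white: (47 − 47.125)² / 47.125 = 0.0003
χ² = 10.3095 + 15.5228 + 0.0003 = 25.8326 ≈ 25.833
Degrees of freedom = 3 − 1 = 2; critical value at α = 0.1 is 4.605.
Since 25.833 > 4.605, we reject the null hypothesis — the data do not fit the 9:6:1 ratio.

25.833; not consistent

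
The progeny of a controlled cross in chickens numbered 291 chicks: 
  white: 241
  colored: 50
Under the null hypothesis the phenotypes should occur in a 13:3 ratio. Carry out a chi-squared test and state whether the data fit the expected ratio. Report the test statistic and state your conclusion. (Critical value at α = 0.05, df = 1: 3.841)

Expected counts for N = 291 under a 13:3 ratio (total parts = 16):
  white: 291 × 13/16 = 236.4375
  colored: 291 × 3/16 = 54.5625
χ² = Σ (O − E)² / E
  white: (241 − 236.4375)² / 236.4375 = 0.0880
  colored: (50 − 54.5625)² / 54.5625 = 0.3815
χ² = 0.0880 + 0.3815 = 0.4695 ≈ 0.470
Degrees of freedom = 2 − 1 = 1; critical value at α = 0.05 is 3.841.
Since 0.470 < 3.841, we fail to reject the null hypothesis — the data are consistent with the 13:3 ratio.

0.470; consistent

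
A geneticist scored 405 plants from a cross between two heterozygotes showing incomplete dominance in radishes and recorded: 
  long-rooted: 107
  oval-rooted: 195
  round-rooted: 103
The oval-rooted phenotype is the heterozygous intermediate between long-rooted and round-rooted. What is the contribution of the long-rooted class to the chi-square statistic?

With incomplete dominance, a heterozygote × heterozygote cross gives a 1:2:1 phenotypic ratio.
Expected counts for N = 405 under a 1:2:1 ratio (total parts = 4):
  long-rooted: 405 × 1/4 = 101.25
  oval-rooted: 405 × 2/4 = 202.5
  round-rooted: 405 × 1/4 = 101.25
Contribution of long-rooted: (107 − 101.25)² / 101.25 = 0.3265

0.327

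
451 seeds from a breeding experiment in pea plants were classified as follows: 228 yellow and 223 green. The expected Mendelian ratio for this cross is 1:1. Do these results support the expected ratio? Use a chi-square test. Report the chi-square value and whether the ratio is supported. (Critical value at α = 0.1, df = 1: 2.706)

0.055; consistent

Expected counts for N = 451 under a 1:1 ratio (total parts = 2):
  yellow: 451 × 1/2 = 225.5
  green: 451 × 1/2 = 225.5
χ² = Σ (O − E)² / E
  yellow: (228 − 225.5)² / 225.5 = 0.0277
  green: (223 − 225.5)² / 225.5 = 0.0277
χ² = 0.0277 + 0.0277 = 0.0554 ≈ 0.055
Degrees of freedom = 2 − 1 = 1; critical value at α = 0.1 is 2.706.
Since 0.055 < 2.706, we fail to reject the null hypothesis — the data are consistent with the 1:1 ratio.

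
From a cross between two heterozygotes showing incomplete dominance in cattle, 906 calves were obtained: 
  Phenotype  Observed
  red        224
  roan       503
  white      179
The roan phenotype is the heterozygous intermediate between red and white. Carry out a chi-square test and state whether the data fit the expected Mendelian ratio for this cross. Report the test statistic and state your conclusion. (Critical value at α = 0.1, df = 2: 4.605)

With incomplete dominance, a heterozygote × heterozygote cross gives a 1:2:1 phenotypic ratio.
Under the 1:2:1 hypothesis (Σ ratio = 4, N = 906):
  red: 906 × 1/4 = 226.5
  roan: 906 × 2/4 = 453
  white: 906 × 1/4 = 226.5
χ² = Σ (O − E)² / E
  red: (224 − 226.5)² / 226.5 = 0.0276
  roan: (503 − 453)² / 453 = 5.5188
  white: (179 − 226.5)² / 226.5 = 9.9614
χ² = 0.0276 + 5.5188 + 9.9614 = 15.5078 ≈ 15.508
Degrees of freedom = 3 − 1 = 2; critical value at α = 0.1 is 4.605.
Since 15.508 > 4.605, we reject the null hypothesis — the data do not fit the 1:2:1 ratio.

15.508; not consistent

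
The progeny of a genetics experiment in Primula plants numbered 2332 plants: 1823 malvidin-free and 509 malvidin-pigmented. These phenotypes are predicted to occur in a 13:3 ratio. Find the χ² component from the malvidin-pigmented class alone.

The 13:3 ratio has 16 parts, so with N = 2332 the expected counts are:
  malvidin-free: 2332 × 13/16 = 1894.75
  malvidin-pigmented: 2332 × 3/16 = 437.25
Contribution of malvidin-pigmented: (509 − 437.25)² / 437.25 = 11.7737

11.774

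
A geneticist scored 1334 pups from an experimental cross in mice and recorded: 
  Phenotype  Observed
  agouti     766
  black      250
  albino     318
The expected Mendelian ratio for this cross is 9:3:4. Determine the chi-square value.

1.046

Total ratio parts = 16. Expected numbers out of 1334:
  agouti: 1334 × 9/16 = 750.375
  black: 1334 × 3/16 = 250.125
  albino: 1334 × 4/16 = 333.5
χ² = Σ (O − E)² / E
  agouti: (766 − 750.375)² / 750.375 = 0.3254
  black: (250 − 250.125)² / 250.125 = 0.0001
  albino: (318 − 333.5)² / 333.5 = 0.7204
χ² = 0.3254 + 0.0001 + 0.7204 = 1.0459 ≈ 1.046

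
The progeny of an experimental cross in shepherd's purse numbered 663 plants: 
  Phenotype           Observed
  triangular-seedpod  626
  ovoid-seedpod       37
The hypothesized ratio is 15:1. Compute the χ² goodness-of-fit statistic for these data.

0.507

Total ratio parts = 16. Expected numbers out of 663:
  triangular-seedpod: 663 × 15/16 = 621.5625
  ovoid-seedpod: 663 × 1/16 = 41.4375
χ² = Σ (O − E)² / E
  triangular-seedpod: (626 − 621.5625)² / 621.5625 = 0.0317
  ovoid-seedpod: (37 − 41.4375)² / 41.4375 = 0.4752
χ² = 0.0317 + 0.4752 = 0.5069 ≈ 0.507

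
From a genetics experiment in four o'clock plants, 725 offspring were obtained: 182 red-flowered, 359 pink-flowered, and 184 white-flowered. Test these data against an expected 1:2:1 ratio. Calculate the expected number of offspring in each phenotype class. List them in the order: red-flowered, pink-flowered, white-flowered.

181.25, 362.5, 181.25

Total ratio parts = 4. Expected numbers out of 725:
  red-flowered: 725 × 1/4 = 181.25
  pink-flowered: 725 × 2/4 = 362.5
  white-flowered: 725 × 1/4 = 181.25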